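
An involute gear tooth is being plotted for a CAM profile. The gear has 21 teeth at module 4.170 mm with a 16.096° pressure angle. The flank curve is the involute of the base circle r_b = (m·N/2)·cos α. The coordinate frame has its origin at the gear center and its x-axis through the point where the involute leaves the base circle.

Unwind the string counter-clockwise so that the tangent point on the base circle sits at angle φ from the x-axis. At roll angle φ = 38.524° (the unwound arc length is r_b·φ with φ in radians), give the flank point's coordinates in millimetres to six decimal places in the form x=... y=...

pitch radius r_p = m·N/2 = 4.170·21/2 = 43.785000
base radius r_b = r_p·cos α = 43.785000·cos 16.096° = 42.068563
roll angle φ = 38.524° = 0.67237064 rad
x = r_b·(cos φ + φ·sin φ) = 42.068563·(0.78234733 + 0.67237064·0.62284240) = 50.529740
y = r_b·(sin φ − φ·cos φ) = 42.068563·(0.62284240 − 0.67237064·0.78234733) = 4.072869

x=50.529740 y=4.072869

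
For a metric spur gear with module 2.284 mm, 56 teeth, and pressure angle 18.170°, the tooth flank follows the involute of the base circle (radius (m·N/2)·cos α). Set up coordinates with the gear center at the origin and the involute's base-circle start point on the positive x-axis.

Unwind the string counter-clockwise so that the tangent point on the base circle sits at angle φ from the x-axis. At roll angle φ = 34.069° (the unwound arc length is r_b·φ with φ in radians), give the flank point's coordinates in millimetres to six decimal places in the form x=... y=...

x=70.573997 y=4.109557

pitch radius r_p = m·N/2 = 2.284·56/2 = 63.952000
base radius r_b = r_p·cos α = 63.952000·cos 18.170° = 60.763063
roll angle φ = 34.069° = 0.59461622 rad
x = r_b·(cos φ + φ·sin φ) = 60.763063·(0.82836355 + 0.59461622·0.56019089) = 70.573997
y = r_b·(sin φ − φ·cos φ) = 60.763063·(0.56019089 − 0.59461622·0.82836355) = 4.109557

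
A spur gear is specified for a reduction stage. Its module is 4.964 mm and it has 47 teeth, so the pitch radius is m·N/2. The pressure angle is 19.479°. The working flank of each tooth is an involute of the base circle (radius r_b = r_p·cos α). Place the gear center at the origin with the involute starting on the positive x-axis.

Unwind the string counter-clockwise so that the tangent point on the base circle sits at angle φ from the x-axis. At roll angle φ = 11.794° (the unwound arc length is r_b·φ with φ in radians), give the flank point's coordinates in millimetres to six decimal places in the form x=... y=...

x=112.282508 y=0.318387

pitch radius r_p = m·N/2 = 4.964·47/2 = 116.654000
base radius r_b = r_p·cos α = 116.654000·cos 19.479° = 109.977165
roll angle φ = 11.794° = 0.20584413 rad
x = r_b·(cos φ + φ·sin φ) = 109.977165·(0.97888880 + 0.20584413·0.20439354) = 112.282508
y = r_b·(sin φ − φ·cos φ) = 109.977165·(0.20439354 − 0.20584413·0.97888880) = 0.318387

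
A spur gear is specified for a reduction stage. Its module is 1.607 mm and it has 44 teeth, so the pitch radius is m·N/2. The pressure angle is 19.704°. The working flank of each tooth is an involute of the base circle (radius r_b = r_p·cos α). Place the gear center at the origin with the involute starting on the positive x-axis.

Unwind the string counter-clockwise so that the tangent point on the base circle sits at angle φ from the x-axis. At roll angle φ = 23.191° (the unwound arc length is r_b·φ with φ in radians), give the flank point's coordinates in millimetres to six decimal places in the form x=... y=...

x=35.899715 y=0.723722

pitch radius r_p = m·N/2 = 1.607·44/2 = 35.354000
base radius r_b = r_p·cos α = 35.354000·cos 19.704° = 33.283918
roll angle φ = 23.191° = 0.40475931 rad
x = r_b·(cos φ + φ·sin φ) = 33.283918·(0.91919721 + 0.40475931·0.39379753) = 35.899715
y = r_b·(sin φ − φ·cos φ) = 33.283918·(0.39379753 − 0.40475931·0.91919721) = 0.723722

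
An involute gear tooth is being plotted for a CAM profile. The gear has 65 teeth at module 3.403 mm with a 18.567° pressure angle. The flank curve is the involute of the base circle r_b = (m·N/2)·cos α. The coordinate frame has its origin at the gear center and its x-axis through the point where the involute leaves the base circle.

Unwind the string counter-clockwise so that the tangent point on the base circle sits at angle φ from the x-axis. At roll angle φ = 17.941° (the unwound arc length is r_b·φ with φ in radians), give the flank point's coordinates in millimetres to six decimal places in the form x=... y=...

pitch radius r_p = m·N/2 = 3.403·65/2 = 110.597500
base radius r_b = r_p·cos α = 110.597500·cos 18.567° = 104.841117
roll angle φ = 17.941° = 0.31312952 rad
x = r_b·(cos φ + φ·sin φ) = 104.841117·(0.95137422 + 0.31312952·0.30803749) = 109.855652
y = r_b·(sin φ − φ·cos φ) = 104.841117·(0.30803749 − 0.31312952·0.95137422) = 1.062474

x=109.855652 y=1.062474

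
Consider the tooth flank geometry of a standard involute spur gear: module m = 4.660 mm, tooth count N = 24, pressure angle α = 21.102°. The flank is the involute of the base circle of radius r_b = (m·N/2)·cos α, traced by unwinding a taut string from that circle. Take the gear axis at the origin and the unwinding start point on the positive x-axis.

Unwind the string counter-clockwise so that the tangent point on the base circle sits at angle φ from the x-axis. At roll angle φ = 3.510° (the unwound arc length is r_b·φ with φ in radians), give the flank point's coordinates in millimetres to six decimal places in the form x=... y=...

pitch radius r_p = m·N/2 = 4.660·24/2 = 55.920000
base radius r_b = r_p·cos α = 55.920000·cos 21.102° = 52.170059
roll angle φ = 3.510° = 0.06126106 rad
x = r_b·(cos φ + φ·sin φ) = 52.170059·(0.99812413 + 0.06126106·0.06122275) = 52.267862
y = r_b·(sin φ − φ·cos φ) = 52.170059·(0.06122275 − 0.06126106·0.99812413) = 0.003997

x=52.267862 y=0.003997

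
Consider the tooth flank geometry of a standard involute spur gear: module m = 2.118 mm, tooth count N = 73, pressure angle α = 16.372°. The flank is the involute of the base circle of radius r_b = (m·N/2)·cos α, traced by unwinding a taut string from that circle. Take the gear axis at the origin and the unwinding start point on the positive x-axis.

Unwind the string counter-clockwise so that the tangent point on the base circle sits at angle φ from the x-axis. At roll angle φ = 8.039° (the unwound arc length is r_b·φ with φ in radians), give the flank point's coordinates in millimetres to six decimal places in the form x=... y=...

x=74.898835 y=0.068156

pitch radius r_p = m·N/2 = 2.118·73/2 = 77.307000
base radius r_b = r_p·cos α = 77.307000·cos 16.372° = 74.172343
roll angle φ = 8.039° = 0.14030702 rad
x = r_b·(cos φ + φ·sin φ) = 74.172343·(0.99017311 + 0.14030702·0.13984712) = 74.898835
y = r_b·(sin φ − φ·cos φ) = 74.172343·(0.13984712 − 0.14030702·0.99017311) = 0.068156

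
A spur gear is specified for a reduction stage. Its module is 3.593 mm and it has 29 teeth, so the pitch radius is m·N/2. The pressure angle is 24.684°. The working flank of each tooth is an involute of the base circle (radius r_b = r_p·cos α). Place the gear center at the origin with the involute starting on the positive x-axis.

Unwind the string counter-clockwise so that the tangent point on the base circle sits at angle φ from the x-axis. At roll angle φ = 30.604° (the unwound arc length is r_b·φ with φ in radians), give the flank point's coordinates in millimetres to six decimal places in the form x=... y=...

x=53.616819 y=2.336757

pitch radius r_p = m·N/2 = 3.593·29/2 = 52.098500
base radius r_b = r_p·cos α = 52.098500·cos 24.684° = 47.337991
roll angle φ = 30.604° = 0.53414056 rad
x = r_b·(cos φ + φ·sin φ) = 47.337991·(0.86070649 + 0.53414056·0.50910151) = 53.616819
y = r_b·(sin φ − φ·cos φ) = 47.337991·(0.50910151 − 0.53414056·0.86070649) = 2.336757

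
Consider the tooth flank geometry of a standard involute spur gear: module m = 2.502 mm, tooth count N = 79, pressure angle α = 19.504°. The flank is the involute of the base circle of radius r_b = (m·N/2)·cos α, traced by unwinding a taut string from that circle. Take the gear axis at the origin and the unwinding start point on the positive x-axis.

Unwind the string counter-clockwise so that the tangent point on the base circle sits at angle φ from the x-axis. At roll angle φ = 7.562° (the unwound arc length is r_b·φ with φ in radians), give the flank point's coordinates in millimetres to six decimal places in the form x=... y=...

x=93.965851 y=0.071266

pitch radius r_p = m·N/2 = 2.502·79/2 = 98.829000
base radius r_b = r_p·cos α = 98.829000·cos 19.504° = 93.158013
roll angle φ = 7.562° = 0.13198180 rad
x = r_b·(cos φ + φ·sin φ) = 93.158013·(0.99130304 + 0.13198180·0.13159896) = 93.965851
y = r_b·(sin φ − φ·cos φ) = 93.158013·(0.13159896 − 0.13198180·0.99130304) = 0.071266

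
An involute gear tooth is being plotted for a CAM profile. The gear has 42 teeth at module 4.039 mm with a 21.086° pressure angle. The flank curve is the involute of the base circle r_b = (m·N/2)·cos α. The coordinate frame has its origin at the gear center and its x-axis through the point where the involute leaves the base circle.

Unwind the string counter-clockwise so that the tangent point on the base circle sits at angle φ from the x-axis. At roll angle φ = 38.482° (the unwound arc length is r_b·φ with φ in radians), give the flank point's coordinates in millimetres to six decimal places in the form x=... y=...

pitch radius r_p = m·N/2 = 4.039·42/2 = 84.819000
base radius r_b = r_p·cos α = 84.819000·cos 21.086° = 79.139645
roll angle φ = 38.482° = 0.67163760 rad
x = r_b·(cos φ + φ·sin φ) = 79.139645·(0.78280369 + 0.67163760·0.62226874) = 95.026356
y = r_b·(sin φ − φ·cos φ) = 79.139645·(0.62226874 − 0.67163760·0.78280369) = 7.637637

x=95.026356 y=7.637637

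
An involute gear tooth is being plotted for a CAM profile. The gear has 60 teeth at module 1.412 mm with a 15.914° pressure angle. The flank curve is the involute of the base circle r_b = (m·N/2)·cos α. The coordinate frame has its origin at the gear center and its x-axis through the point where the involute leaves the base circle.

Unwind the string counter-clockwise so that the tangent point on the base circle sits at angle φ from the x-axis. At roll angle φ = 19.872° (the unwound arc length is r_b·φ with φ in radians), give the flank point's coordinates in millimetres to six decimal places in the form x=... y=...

pitch radius r_p = m·N/2 = 1.412·60/2 = 42.360000
base radius r_b = r_p·cos α = 42.360000·cos 15.914° = 40.736525
roll angle φ = 19.872° = 0.34683183 rad
x = r_b·(cos φ + φ·sin φ) = 40.736525·(0.94045436 + 0.34683183·0.33992000) = 43.113478
y = r_b·(sin φ − φ·cos φ) = 40.736525·(0.33992000 − 0.34683183·0.94045436) = 0.559740

x=43.113478 y=0.559740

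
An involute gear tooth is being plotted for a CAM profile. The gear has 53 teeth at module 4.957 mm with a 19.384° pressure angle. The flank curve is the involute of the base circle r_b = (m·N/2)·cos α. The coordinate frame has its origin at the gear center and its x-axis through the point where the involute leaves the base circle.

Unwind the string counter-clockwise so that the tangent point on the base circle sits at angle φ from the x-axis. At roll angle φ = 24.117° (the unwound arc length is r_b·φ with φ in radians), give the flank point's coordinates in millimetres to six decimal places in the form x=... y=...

pitch radius r_p = m·N/2 = 4.957·53/2 = 131.360500
base radius r_b = r_p·cos α = 131.360500·cos 19.384° = 123.914380
roll angle φ = 24.117° = 0.42092106 rad
x = r_b·(cos φ + φ·sin φ) = 123.914380·(0.91271298 + 0.42092106·0.40860129) = 134.410159
y = r_b·(sin φ − φ·cos φ) = 123.914380·(0.40860129 − 0.42092106·0.91271298) = 3.026135

x=134.410159 y=3.026135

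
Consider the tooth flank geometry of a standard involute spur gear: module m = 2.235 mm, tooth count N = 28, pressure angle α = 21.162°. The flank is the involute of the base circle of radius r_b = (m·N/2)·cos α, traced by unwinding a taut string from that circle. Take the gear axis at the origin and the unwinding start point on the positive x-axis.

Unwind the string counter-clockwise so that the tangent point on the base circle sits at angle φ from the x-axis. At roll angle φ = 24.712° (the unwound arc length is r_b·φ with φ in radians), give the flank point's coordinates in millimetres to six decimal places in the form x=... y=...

pitch radius r_p = m·N/2 = 2.235·28/2 = 31.290000
base radius r_b = r_p·cos α = 31.290000·cos 21.162° = 29.179910
roll angle φ = 24.712° = 0.43130576 rad
x = r_b·(cos φ + φ·sin φ) = 29.179910·(0.90842064 + 0.43130576·0.41805734) = 31.769078
y = r_b·(sin φ − φ·cos φ) = 29.179910·(0.41805734 − 0.43130576·0.90842064) = 0.765981

x=31.769078 y=0.765981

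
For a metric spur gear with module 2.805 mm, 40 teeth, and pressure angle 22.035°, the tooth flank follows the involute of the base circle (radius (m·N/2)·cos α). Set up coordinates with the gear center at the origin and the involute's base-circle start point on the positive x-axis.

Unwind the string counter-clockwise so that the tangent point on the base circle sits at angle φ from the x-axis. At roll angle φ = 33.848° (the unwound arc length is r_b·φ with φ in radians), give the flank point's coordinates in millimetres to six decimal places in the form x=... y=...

pitch radius r_p = m·N/2 = 2.805·40/2 = 56.100000
base radius r_b = r_p·cos α = 56.100000·cos 22.035° = 52.002167
roll angle φ = 33.848° = 0.59075905 rad
x = r_b·(cos φ + φ·sin φ) = 52.002167·(0.83051814 + 0.59075905·0.55699158) = 60.299942
y = r_b·(sin φ − φ·cos φ) = 52.002167·(0.55699158 − 0.59075905·0.83051814) = 3.450629

x=60.299942 y=3.450629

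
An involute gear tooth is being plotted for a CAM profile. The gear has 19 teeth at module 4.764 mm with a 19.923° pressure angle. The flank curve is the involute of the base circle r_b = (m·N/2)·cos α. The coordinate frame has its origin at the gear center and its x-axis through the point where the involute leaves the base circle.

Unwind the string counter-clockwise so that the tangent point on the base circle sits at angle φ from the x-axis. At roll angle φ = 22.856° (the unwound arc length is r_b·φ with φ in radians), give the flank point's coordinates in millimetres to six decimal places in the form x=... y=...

x=45.801341 y=0.886090

pitch radius r_p = m·N/2 = 4.764·19/2 = 45.258000
base radius r_b = r_p·cos α = 45.258000·cos 19.923° = 42.549373
roll angle φ = 22.856° = 0.39891245 rad
x = r_b·(cos φ + φ·sin φ) = 42.549373·(0.92148396 + 0.39891245·0.38841642) = 45.801341
y = r_b·(sin φ − φ·cos φ) = 42.549373·(0.38841642 − 0.39891245·0.92148396) = 0.886090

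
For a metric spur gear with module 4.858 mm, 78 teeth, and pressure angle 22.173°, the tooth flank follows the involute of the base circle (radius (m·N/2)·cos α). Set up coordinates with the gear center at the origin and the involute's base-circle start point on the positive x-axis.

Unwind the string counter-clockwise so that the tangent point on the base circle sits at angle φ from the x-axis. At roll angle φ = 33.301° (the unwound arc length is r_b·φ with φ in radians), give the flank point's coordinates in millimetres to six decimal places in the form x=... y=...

pitch radius r_p = m·N/2 = 4.858·78/2 = 189.462000
base radius r_b = r_p·cos α = 189.462000·cos 22.173° = 175.451008
roll angle φ = 33.301° = 0.58121209 rad
x = r_b·(cos φ + φ·sin φ) = 175.451008·(0.83579778 + 0.58121209·0.54903741) = 202.629239
y = r_b·(sin φ − φ·cos φ) = 175.451008·(0.54903741 − 0.58121209·0.83579778) = 11.099316

x=202.629239 y=11.099316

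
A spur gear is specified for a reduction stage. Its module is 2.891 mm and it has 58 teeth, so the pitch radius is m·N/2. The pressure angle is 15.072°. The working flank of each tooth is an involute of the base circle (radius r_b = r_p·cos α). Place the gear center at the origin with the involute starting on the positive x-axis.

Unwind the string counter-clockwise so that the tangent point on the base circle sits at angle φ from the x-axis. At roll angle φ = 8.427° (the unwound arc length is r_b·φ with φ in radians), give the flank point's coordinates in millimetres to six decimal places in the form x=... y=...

x=81.825810 y=0.085671

pitch radius r_p = m·N/2 = 2.891·58/2 = 83.839000
base radius r_b = r_p·cos α = 83.839000·cos 15.072° = 80.954923
roll angle φ = 8.427° = 0.14707890 rad
x = r_b·(cos φ + φ·sin φ) = 80.954923·(0.98920338 + 0.14707890·0.14654920) = 81.825810
y = r_b·(sin φ − φ·cos φ) = 80.954923·(0.14654920 − 0.14707890·0.98920338) = 0.085671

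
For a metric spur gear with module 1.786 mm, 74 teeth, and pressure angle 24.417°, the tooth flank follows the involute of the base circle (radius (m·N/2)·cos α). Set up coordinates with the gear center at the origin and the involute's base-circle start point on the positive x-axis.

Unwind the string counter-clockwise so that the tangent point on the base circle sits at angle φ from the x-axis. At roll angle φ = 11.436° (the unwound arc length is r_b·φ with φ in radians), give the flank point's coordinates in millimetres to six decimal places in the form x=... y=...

pitch radius r_p = m·N/2 = 1.786·74/2 = 66.082000
base radius r_b = r_p·cos α = 66.082000·cos 24.417° = 60.171695
roll angle φ = 11.436° = 0.19959585 rad
x = r_b·(cos φ + φ·sin φ) = 60.171695·(0.98014679 + 0.19959585·0.19827322) = 61.358360
y = r_b·(sin φ − φ·cos φ) = 60.171695·(0.19827322 − 0.19959585·0.98014679) = 0.158853

x=61.358360 y=0.158853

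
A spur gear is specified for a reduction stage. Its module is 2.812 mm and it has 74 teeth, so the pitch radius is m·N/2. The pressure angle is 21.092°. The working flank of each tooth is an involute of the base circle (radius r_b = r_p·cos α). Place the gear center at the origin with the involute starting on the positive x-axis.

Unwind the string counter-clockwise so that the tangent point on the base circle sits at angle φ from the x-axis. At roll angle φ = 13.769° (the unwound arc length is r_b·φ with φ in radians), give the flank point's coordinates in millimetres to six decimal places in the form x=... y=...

x=99.836151 y=0.446486

pitch radius r_p = m·N/2 = 2.812·74/2 = 104.044000
base radius r_b = r_p·cos α = 104.044000·cos 21.092° = 97.073446
roll angle φ = 13.769° = 0.24031438 rad
x = r_b·(cos φ + φ·sin φ) = 97.073446·(0.97126320 + 0.24031438·0.23800799) = 99.836151
y = r_b·(sin φ − φ·cos φ) = 97.073446·(0.23800799 − 0.24031438·0.97126320) = 0.446486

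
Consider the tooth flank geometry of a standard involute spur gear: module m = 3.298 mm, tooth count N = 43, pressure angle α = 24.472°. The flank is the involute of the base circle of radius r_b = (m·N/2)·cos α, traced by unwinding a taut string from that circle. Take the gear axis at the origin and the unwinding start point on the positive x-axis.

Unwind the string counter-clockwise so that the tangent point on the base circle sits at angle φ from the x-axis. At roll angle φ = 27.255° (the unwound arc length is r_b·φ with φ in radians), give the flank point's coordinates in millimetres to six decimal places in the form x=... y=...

pitch radius r_p = m·N/2 = 3.298·43/2 = 70.907000
base radius r_b = r_p·cos α = 70.907000·cos 24.472° = 64.536986
roll angle φ = 27.255° = 0.47568949 rad
x = r_b·(cos φ + φ·sin φ) = 64.536986·(0.88897718 + 0.47568949·0.45795149) = 71.430820
y = r_b·(sin φ − φ·cos φ) = 64.536986·(0.45795149 − 0.47568949·0.88897718) = 2.263596

x=71.430820 y=2.263596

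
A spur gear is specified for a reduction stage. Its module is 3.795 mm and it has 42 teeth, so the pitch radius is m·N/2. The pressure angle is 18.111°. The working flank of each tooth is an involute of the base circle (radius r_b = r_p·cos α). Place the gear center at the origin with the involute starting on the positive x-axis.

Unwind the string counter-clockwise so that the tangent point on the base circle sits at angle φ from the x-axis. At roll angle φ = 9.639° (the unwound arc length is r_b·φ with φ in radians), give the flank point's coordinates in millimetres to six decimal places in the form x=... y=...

pitch radius r_p = m·N/2 = 3.795·42/2 = 79.695000
base radius r_b = r_p·cos α = 79.695000·cos 18.111° = 75.746596
roll angle φ = 9.639° = 0.16823229 rad
x = r_b·(cos φ + φ·sin φ) = 75.746596·(0.98588229 + 0.16823229·0.16743985) = 76.810918
y = r_b·(sin φ − φ·cos φ) = 75.746596·(0.16743985 − 0.16823229·0.98588229) = 0.119878

x=76.810918 y=0.119878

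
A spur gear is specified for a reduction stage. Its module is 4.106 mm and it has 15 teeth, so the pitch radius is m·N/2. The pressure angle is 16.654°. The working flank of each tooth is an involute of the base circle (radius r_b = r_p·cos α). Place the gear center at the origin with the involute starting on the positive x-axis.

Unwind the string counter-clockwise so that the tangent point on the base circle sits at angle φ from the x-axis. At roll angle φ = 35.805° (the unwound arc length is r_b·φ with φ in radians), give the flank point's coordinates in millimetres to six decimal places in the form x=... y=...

pitch radius r_p = m·N/2 = 4.106·15/2 = 30.795000
base radius r_b = r_p·cos α = 30.795000·cos 16.654° = 29.503239
roll angle φ = 35.805° = 0.62491514 rad
x = r_b·(cos φ + φ·sin φ) = 29.503239·(0.81101277 + 0.62491514·0.58502845) = 34.713685
y = r_b·(sin φ − φ·cos φ) = 29.503239·(0.58502845 − 0.62491514·0.81101277) = 2.307575

x=34.713685 y=2.307575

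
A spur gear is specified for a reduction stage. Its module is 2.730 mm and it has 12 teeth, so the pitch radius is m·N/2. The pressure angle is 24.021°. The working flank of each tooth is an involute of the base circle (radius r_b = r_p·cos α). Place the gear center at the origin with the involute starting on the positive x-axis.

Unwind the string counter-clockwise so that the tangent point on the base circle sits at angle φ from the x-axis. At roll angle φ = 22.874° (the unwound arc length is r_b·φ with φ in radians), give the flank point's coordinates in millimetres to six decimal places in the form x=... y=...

pitch radius r_p = m·N/2 = 2.730·12/2 = 16.380000
base radius r_b = r_p·cos α = 16.380000·cos 24.021° = 14.961432
roll angle φ = 22.874° = 0.39922661 rad
x = r_b·(cos φ + φ·sin φ) = 14.961432·(0.92136189 + 0.39922661·0.38870589) = 16.106634
y = r_b·(sin φ − φ·cos φ) = 14.961432·(0.38870589 − 0.39922661·0.92136189) = 0.312300

x=16.106634 y=0.312300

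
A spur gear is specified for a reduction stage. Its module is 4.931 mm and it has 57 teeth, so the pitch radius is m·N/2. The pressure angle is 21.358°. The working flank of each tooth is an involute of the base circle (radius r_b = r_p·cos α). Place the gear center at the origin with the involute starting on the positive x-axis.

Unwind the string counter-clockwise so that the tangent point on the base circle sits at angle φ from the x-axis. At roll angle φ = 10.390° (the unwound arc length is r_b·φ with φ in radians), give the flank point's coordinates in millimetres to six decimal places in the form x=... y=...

x=133.016396 y=0.259304

pitch radius r_p = m·N/2 = 4.931·57/2 = 140.533500
base radius r_b = r_p·cos α = 140.533500·cos 21.358° = 130.882086
roll angle φ = 10.390° = 0.18133971 rad
x = r_b·(cos φ + φ·sin φ) = 130.882086·(0.98360296 + 0.18133971·0.18034748) = 133.016396
y = r_b·(sin φ − φ·cos φ) = 130.882086·(0.18034748 − 0.18133971·0.98360296) = 0.259304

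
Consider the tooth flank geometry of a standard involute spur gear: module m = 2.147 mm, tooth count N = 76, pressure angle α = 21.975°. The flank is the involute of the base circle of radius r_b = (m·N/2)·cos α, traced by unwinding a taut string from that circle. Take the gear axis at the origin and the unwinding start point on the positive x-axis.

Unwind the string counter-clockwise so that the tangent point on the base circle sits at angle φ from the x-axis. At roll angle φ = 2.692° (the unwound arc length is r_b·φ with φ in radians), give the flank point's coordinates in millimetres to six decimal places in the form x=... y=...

x=75.742013 y=0.002615

pitch radius r_p = m·N/2 = 2.147·76/2 = 81.586000
base radius r_b = r_p·cos α = 81.586000·cos 21.975° = 75.658550
roll angle φ = 2.692° = 0.04698426 rad
x = r_b·(cos φ + φ·sin φ) = 75.658550·(0.99889644 + 0.04698426·0.04696698) = 75.742013
y = r_b·(sin φ − φ·cos φ) = 75.658550·(0.04696698 − 0.04698426·0.99889644) = 0.002615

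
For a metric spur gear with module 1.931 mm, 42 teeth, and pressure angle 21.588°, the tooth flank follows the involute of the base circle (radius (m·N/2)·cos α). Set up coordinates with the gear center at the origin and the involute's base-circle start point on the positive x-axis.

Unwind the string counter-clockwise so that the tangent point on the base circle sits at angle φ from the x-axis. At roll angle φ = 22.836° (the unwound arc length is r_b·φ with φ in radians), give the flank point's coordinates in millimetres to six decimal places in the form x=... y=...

pitch radius r_p = m·N/2 = 1.931·42/2 = 40.551000
base radius r_b = r_p·cos α = 40.551000·cos 21.588° = 37.706492
roll angle φ = 22.836° = 0.39856339 rad
x = r_b·(cos φ + φ·sin φ) = 37.706492·(0.92161949 + 0.39856339·0.38809473) = 40.583491
y = r_b·(sin φ − φ·cos φ) = 37.706492·(0.38809473 − 0.39856339·0.92161949) = 0.783200

x=40.583491 y=0.783200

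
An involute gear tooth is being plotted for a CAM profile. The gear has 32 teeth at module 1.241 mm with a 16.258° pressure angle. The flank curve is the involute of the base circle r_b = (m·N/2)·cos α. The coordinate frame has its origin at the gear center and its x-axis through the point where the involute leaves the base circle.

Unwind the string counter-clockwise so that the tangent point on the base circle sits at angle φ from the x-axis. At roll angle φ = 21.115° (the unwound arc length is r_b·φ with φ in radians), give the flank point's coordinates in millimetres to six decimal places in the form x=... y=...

pitch radius r_p = m·N/2 = 1.241·32/2 = 19.856000
base radius r_b = r_p·cos α = 19.856000·cos 16.258° = 19.061974
roll angle φ = 21.115° = 0.36852627 rad
x = r_b·(cos φ + φ·sin φ) = 19.061974·(0.93285926 + 0.36852627·0.36024104) = 20.312774
y = r_b·(sin φ − φ·cos φ) = 19.061974·(0.36024104 − 0.36852627·0.93285926) = 0.313720

x=20.312774 y=0.313720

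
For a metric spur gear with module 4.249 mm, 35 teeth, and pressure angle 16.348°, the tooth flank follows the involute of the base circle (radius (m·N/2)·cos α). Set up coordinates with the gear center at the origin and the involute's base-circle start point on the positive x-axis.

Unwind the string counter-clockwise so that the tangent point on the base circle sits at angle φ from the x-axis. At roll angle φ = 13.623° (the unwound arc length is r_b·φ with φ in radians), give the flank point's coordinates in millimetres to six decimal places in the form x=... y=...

pitch radius r_p = m·N/2 = 4.249·35/2 = 74.357500
base radius r_b = r_p·cos α = 74.357500·cos 16.348° = 71.351213
roll angle φ = 13.623° = 0.23776620 rad
x = r_b·(cos φ + φ·sin φ) = 71.351213·(0.97186653 + 0.23776620·0.23553226) = 73.339639
y = r_b·(sin φ − φ·cos φ) = 71.351213·(0.23553226 − 0.23776620·0.97186653) = 0.317887

x=73.339639 y=0.317887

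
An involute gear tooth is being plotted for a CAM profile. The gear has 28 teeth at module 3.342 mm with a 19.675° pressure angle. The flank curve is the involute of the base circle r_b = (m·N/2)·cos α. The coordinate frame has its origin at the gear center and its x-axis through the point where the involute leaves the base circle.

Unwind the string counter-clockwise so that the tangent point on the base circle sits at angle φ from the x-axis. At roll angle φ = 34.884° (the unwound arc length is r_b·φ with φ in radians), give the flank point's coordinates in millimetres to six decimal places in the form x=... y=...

x=51.480691 y=3.193109

pitch radius r_p = m·N/2 = 3.342·28/2 = 46.788000
base radius r_b = r_p·cos α = 46.788000·cos 19.675° = 44.056401
roll angle φ = 34.884° = 0.60884066 rad
x = r_b·(cos φ + φ·sin φ) = 44.056401·(0.82031162 + 0.60884066·0.57191682) = 51.480691
y = r_b·(sin φ − φ·cos φ) = 44.056401·(0.57191682 − 0.60884066·0.82031162) = 3.193109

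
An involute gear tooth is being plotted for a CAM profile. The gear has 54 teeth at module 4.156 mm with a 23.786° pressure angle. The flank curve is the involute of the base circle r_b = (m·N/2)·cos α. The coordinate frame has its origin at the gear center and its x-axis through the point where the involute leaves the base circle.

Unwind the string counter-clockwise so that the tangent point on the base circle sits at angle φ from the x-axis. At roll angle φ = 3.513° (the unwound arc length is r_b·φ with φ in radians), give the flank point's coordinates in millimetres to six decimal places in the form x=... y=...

x=102.873340 y=0.007886

pitch radius r_p = m·N/2 = 4.156·54/2 = 112.212000
base radius r_b = r_p·cos α = 112.212000·cos 23.786° = 102.680516
roll angle φ = 3.513° = 0.06131342 rad
x = r_b·(cos φ + φ·sin φ) = 102.680516·(0.99812092 + 0.06131342·0.06127501) = 102.873340
y = r_b·(sin φ − φ·cos φ) = 102.680516·(0.06127501 − 0.06131342·0.99812092) = 0.007886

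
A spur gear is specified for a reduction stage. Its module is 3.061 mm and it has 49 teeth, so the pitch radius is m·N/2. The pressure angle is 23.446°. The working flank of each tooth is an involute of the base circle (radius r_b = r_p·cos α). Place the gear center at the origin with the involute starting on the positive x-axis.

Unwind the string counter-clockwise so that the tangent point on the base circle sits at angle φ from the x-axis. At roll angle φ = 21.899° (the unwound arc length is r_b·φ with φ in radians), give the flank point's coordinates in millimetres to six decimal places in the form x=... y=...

x=73.646051 y=1.261918

pitch radius r_p = m·N/2 = 3.061·49/2 = 74.994500
base radius r_b = r_p·cos α = 74.994500·cos 23.446° = 68.802615
roll angle φ = 21.899° = 0.38220965 rad
x = r_b·(cos φ + φ·sin φ) = 68.802615·(0.92784276 + 0.38220965·0.37297159) = 73.646051
y = r_b·(sin φ − φ·cos φ) = 68.802615·(0.37297159 − 0.38220965·0.92784276) = 1.261918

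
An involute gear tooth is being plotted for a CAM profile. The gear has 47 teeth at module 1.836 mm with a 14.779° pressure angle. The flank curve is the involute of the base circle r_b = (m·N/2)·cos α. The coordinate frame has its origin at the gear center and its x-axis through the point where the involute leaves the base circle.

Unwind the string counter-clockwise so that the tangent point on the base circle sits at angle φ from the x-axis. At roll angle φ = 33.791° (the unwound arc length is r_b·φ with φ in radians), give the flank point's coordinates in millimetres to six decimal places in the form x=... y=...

x=48.355114 y=2.754623

pitch radius r_p = m·N/2 = 1.836·47/2 = 43.146000
base radius r_b = r_p·cos α = 43.146000·cos 14.779° = 41.718599
roll angle φ = 33.791° = 0.58976421 rad
x = r_b·(cos φ + φ·sin φ) = 41.718599·(0.83107184 + 0.58976421·0.55616508) = 48.355114
y = r_b·(sin φ − φ·cos φ) = 41.718599·(0.55616508 − 0.58976421·0.83107184) = 2.754623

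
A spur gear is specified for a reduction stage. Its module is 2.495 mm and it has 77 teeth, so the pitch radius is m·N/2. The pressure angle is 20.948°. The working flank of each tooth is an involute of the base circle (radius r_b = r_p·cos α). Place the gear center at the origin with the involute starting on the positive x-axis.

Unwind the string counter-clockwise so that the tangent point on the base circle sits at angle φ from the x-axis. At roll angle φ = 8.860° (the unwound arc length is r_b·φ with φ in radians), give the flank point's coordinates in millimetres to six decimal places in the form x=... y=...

x=90.774775 y=0.110308

pitch radius r_p = m·N/2 = 2.495·77/2 = 96.057500
base radius r_b = r_p·cos α = 96.057500·cos 20.948° = 89.708607
roll angle φ = 8.860° = 0.15463617 rad
x = r_b·(cos φ + φ·sin φ) = 89.708607·(0.98806763 + 0.15463617·0.15402062) = 90.774775
y = r_b·(sin φ − φ·cos φ) = 89.708607·(0.15402062 − 0.15463617·0.98806763) = 0.110308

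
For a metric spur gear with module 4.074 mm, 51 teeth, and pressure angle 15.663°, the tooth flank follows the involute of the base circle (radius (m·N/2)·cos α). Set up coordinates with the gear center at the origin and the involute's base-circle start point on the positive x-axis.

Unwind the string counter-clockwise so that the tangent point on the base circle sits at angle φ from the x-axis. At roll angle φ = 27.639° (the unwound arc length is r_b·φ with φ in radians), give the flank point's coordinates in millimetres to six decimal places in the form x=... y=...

pitch radius r_p = m·N/2 = 4.074·51/2 = 103.887000
base radius r_b = r_p·cos α = 103.887000·cos 15.663° = 100.029290
roll angle φ = 27.639° = 0.48239155 rad
x = r_b·(cos φ + φ·sin φ) = 100.029290·(0.88588802 + 0.48239155·0.46389915) = 110.999408
y = r_b·(sin φ − φ·cos φ) = 100.029290·(0.46389915 − 0.48239155·0.88588802) = 3.656496

x=110.999408 y=3.656496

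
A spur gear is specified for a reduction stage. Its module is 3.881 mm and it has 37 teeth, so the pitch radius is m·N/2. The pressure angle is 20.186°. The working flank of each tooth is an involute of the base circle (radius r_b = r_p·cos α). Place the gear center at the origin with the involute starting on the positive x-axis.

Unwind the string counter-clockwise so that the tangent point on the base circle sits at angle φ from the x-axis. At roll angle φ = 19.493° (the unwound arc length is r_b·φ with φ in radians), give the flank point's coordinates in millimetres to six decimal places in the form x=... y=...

pitch radius r_p = m·N/2 = 3.881·37/2 = 71.798500
base radius r_b = r_p·cos α = 71.798500·cos 20.186° = 67.388447
roll angle φ = 19.493° = 0.34021703 rad
x = r_b·(cos φ + φ·sin φ) = 67.388447·(0.94268227 + 0.34021703·0.33369169) = 71.176342
y = r_b·(sin φ − φ·cos φ) = 67.388447·(0.33369169 − 0.34021703·0.94268227) = 0.874374

x=71.176342 y=0.874374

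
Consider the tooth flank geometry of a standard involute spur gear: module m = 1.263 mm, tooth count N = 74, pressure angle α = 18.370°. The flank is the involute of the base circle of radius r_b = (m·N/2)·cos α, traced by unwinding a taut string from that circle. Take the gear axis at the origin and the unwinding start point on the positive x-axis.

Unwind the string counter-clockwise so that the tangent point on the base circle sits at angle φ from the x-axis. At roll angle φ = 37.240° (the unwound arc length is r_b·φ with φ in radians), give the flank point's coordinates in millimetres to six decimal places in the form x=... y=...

pitch radius r_p = m·N/2 = 1.263·74/2 = 46.731000
base radius r_b = r_p·cos α = 46.731000·cos 18.370° = 44.349642
roll angle φ = 37.240° = 0.64996061 rad
x = r_b·(cos φ + φ·sin φ) = 44.349642·(0.79610763 + 0.64996061·0.60515505) = 52.750998
y = r_b·(sin φ − φ·cos φ) = 44.349642·(0.60515505 − 0.64996061·0.79610763) = 3.890193

x=52.750998 y=3.890193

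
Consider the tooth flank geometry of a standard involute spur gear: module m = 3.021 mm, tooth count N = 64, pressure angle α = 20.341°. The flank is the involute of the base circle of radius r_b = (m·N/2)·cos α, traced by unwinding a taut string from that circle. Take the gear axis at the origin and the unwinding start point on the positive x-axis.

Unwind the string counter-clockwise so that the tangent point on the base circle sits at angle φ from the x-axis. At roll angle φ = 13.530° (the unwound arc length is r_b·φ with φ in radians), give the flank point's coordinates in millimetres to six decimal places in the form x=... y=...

pitch radius r_p = m·N/2 = 3.021·64/2 = 96.672000
base radius r_b = r_p·cos α = 96.672000·cos 20.341° = 90.643576
roll angle φ = 13.530° = 0.23614305 rad
x = r_b·(cos φ + φ·sin φ) = 90.643576·(0.97224756 + 0.23614305·0.23395446) = 93.135755
y = r_b·(sin φ − φ·cos φ) = 90.643576·(0.23395446 − 0.23614305·0.97224756) = 0.395656

x=93.135755 y=0.395656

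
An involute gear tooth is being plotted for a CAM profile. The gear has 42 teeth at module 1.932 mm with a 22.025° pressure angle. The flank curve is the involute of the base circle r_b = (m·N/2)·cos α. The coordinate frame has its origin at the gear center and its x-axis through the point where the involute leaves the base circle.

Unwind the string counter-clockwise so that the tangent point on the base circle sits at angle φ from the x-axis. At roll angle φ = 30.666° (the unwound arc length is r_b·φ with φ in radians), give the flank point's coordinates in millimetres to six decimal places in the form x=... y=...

pitch radius r_p = m·N/2 = 1.932·42/2 = 40.572000
base radius r_b = r_p·cos α = 40.572000·cos 22.025° = 37.611068
roll angle φ = 30.666° = 0.53522267 rad
x = r_b·(cos φ + φ·sin φ) = 37.611068·(0.86015508 + 0.53522267·0.51003258) = 42.618458
y = r_b·(sin φ − φ·cos φ) = 37.611068·(0.51003258 − 0.53522267·0.86015508) = 1.867694

x=42.618458 y=1.867694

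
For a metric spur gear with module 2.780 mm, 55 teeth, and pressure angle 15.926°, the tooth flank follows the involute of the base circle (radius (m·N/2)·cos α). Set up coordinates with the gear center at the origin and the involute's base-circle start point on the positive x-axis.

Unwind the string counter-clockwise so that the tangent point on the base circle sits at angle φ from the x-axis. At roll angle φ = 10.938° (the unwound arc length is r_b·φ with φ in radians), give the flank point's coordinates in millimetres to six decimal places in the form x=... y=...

pitch radius r_p = m·N/2 = 2.780·55/2 = 76.450000
base radius r_b = r_p·cos α = 76.450000·cos 15.926° = 73.515611
roll angle φ = 10.938° = 0.19090411 rad
x = r_b·(cos φ + φ·sin φ) = 73.515611·(0.98183308 + 0.19090411·0.18974666) = 74.843046
y = r_b·(sin φ − φ·cos φ) = 73.515611·(0.18974666 − 0.19090411·0.98183308) = 0.169872

x=74.843046 y=0.169872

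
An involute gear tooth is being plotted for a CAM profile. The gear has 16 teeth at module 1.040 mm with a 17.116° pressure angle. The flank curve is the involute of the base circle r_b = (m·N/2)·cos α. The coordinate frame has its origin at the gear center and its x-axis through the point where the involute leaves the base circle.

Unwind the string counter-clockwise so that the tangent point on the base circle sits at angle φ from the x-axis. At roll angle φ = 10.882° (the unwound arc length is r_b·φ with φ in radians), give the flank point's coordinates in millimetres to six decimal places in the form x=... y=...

x=8.093638 y=0.018093

pitch radius r_p = m·N/2 = 1.040·16/2 = 8.320000
base radius r_b = r_p·cos α = 8.320000·cos 17.116° = 7.951514
roll angle φ = 10.882° = 0.18992673 rad
x = r_b·(cos φ + φ·sin φ) = 7.951514·(0.98201807 + 0.18992673·0.18878694) = 8.093638
y = r_b·(sin φ − φ·cos φ) = 7.951514·(0.18878694 − 0.18992673·0.98201807) = 0.018093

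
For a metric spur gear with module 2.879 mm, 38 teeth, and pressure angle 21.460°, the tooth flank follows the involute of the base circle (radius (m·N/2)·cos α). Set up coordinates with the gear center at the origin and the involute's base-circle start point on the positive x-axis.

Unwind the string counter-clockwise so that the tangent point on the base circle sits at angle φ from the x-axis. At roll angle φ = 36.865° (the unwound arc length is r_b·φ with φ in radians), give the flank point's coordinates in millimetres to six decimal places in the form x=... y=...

x=60.380668 y=4.335701

pitch radius r_p = m·N/2 = 2.879·38/2 = 54.701000
base radius r_b = r_p·cos α = 54.701000·cos 21.460° = 50.908755
roll angle φ = 36.865° = 0.64341563 rad
x = r_b·(cos φ + φ·sin φ) = 50.908755·(0.80005129 + 0.64341563·0.59993161) = 60.380668
y = r_b·(sin φ − φ·cos φ) = 50.908755·(0.59993161 − 0.64341563·0.80005129) = 4.335701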